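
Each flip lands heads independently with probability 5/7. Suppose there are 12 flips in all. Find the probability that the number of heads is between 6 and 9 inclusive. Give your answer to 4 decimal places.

X ~ Binomial(12, 0.714286); P(6 ≤ X ≤ 9) = Σ C(12,k) p^k (1−p)^(12−k) over k:
  k=6: C(12,6)·0.714286^6·0.285714^6 = 0.066757
  k=7: C(12,7)·0.714286^7·0.285714^5 = 0.143050
  k=8: C(12,8)·0.714286^8·0.285714^4 = 0.223516
  k=9: C(12,9)·0.714286^9·0.285714^3 = 0.248351
Total = 0.681674

0.6817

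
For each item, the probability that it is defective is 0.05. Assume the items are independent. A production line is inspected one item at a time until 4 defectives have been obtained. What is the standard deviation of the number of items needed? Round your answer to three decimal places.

38.987

Y = total items until the fourth success; negative binomial with r=4, p=0.05.
SD(Y) = √[r(1−p)/p²] = √(1520.00000) = 38.98718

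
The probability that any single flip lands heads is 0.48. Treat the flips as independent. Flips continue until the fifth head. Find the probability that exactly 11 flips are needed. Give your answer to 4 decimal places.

Y = trial on which the fifth success occurs; negative binomial, r=5, p=0.48.
P(Y=11) = C(10,4) · p^5 · (1−p)^6
= 210 · 0.02548 · 0.019771 = 0.105790

0.1058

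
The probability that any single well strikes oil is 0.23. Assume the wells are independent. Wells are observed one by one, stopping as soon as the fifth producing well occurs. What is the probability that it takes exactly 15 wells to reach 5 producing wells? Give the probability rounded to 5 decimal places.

0.04720

Y = trial on which the fifth success occurs; negative binomial, r=5, p=0.23.
P(Y=15) = C(14,4) · p^5 · (1−p)^10
= 1001 · 0.00064363 · 0.073267 = 0.0472042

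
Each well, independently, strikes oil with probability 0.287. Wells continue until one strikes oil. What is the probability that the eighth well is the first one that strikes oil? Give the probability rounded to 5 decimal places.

0.02688

Geometric (trials to first success), p = 0.287.
P(Y = 8) = (1−p)^7 · p = 0.093676 · 0.287 = 0.0268849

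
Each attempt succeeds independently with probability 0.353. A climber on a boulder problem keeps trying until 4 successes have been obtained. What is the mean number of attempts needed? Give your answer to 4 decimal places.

Y = total attempts until the fourth success; negative binomial with r=4, p=0.353.
E[Y] = r / p = 4 / 0.353 = 11.331445

11.3314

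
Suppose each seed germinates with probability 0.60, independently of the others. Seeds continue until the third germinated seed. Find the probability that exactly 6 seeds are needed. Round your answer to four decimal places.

Y = trial on which the third success occurs; negative binomial, r=3, p=0.60.
P(Y=6) = C(5,2) · p^3 · (1−p)^3
= 10 · 0.216 · 0.064 = 0.138240

0.1382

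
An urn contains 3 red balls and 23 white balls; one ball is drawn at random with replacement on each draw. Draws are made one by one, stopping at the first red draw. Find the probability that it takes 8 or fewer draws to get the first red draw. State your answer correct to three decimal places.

Y = number of draws to the first success; geometric, p = 0.115385.
P(Y ≤ 8) = 1 − (1−p)^8 = 1 − 0.37500 = 0.62500

0.625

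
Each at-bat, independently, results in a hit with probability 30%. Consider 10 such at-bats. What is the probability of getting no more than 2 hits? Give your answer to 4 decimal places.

X ~ Binomial(10, 0.30); P(X ≤ 2) = Σ C(10,k) p^k (1−p)^(10−k) over k:
  k=0: C(10,0)·0.30^0·0.70^10 = 0.028248
  k=1: C(10,1)·0.30^1·0.70^9 = 0.121061
  k=2: C(10,2)·0.30^2·0.70^8 = 0.233474
Total = 0.382783

0.3828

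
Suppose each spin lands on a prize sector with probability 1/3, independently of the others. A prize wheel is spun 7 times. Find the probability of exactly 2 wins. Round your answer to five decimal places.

0.30727

X ~ Binomial(n=7, p=0.333333).
P(X=2) = C(7,2) · p^2 · (1−p)^5
= 21 · 0.11111 · 0.13169 = 0.3072702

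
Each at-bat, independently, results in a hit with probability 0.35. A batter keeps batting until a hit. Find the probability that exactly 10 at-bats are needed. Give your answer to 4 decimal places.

Geometric (trials to first success), p = 0.35.
P(Y = 10) = (1−p)^9 · p = 0.020712 · 0.35 = 0.007249

0.0072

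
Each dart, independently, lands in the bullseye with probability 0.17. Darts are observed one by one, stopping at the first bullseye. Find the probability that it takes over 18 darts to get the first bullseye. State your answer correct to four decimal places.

0.0349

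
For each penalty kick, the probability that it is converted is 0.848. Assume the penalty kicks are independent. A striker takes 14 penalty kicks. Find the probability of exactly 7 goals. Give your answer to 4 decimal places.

0.0020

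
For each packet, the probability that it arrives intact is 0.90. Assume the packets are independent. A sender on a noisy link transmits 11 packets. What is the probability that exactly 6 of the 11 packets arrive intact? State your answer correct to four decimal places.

0.0025

X ~ Binomial(n=11, p=0.90).
P(X=6) = C(11,6) · p^6 · (1−p)^5
= 462 · 0.53144 · 1e-05 = 0.002455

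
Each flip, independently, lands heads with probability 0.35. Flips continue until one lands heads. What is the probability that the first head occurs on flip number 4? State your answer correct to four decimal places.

0.0961

Geometric (trials to first success), p = 0.35.
P(Y = 4) = (1−p)^3 · p = 0.27463 · 0.35 = 0.096119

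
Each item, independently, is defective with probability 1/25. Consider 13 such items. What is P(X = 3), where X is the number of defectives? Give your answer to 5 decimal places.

0.01217

X ~ Binomial(n=13, p=0.04).
P(X=3) = C(13,3) · p^3 · (1−p)^10
= 286 · 6.4e-05 · 0.66483 = 0.0121691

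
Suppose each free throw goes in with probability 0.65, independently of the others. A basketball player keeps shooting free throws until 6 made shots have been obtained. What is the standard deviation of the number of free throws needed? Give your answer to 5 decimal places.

2.22944

Y = total free throws until the sixth success; negative binomial with r=6, p=0.65.
SD(Y) = √[r(1−p)/p²] = √(4.9704142) = 2.2294426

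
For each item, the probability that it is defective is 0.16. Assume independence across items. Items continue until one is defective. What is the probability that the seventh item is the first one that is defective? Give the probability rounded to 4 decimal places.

Geometric (trials to first success), p = 0.16.
P(Y = 7) = (1−p)^6 · p = 0.3513 · 0.16 = 0.056208

0.0562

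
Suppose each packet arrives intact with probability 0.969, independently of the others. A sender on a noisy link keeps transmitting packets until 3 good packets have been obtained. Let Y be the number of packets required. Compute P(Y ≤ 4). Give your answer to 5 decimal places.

Finishing within 4 packets ⇔ at least 3 successes in the first 4. With X ~ Binomial(4, 0.969), P(Y ≤ 4) = 1 − P(X ≤ 2).
  k=0: C(4,0)·0.969^0·0.031^4 = 0.0000009
  k=1: C(4,1)·0.969^1·0.031^3 = 0.0001155
  k=2: C(4,2)·0.969^2·0.031^2 = 0.0054140
1 − 0.0055304 = 0.9944696

0.99447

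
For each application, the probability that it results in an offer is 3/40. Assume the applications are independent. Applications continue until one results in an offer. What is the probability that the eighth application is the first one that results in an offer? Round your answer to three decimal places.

0.043

Geometric (trials to first success), p = 0.075.
P(Y = 8) = (1−p)^7 · p = 0.57942 · 0.075 = 0.04346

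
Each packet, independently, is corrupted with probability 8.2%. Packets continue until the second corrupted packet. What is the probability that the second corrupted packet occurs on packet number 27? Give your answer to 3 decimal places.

0.021

Y = trial on which the second success occurs; negative binomial, r=2, p=0.082.
P(Y=27) = C(26,1) · p^2 · (1−p)^25
= 26 · 0.006724 · 0.11778 = 0.02059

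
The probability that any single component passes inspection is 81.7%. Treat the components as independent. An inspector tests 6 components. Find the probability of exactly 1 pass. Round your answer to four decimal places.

0.0010

X ~ Binomial(n=6, p=0.817).
P(X=1) = C(6,1) · p^1 · (1−p)^5
= 6 · 0.817 · 0.00020524 = 0.001006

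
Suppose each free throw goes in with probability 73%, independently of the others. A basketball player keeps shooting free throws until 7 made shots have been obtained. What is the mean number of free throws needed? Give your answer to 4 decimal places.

Y = total free throws until the seventh success; negative binomial with r=7, p=0.73.
E[Y] = r / p = 7 / 0.73 = 9.589041

9.5890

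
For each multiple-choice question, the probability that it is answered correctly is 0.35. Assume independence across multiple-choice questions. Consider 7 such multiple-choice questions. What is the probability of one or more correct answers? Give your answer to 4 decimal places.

P(at least one) = 1 − P(none) = 1 − (1 − 0.35)^7
= 1 − 0.049022 = 0.950978

0.9510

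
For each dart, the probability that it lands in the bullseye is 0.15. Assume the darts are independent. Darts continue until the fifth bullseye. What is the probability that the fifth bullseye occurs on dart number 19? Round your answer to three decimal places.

Y = trial on which the fifth success occurs; negative binomial, r=5, p=0.15.
P(Y=19) = C(18,4) · p^5 · (1−p)^14
= 3060 · 7.5937e-05 · 0.10277 = 0.02388

0.024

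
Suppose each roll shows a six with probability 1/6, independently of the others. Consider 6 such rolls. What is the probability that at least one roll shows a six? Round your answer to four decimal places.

P(at least one) = 1 − P(none) = 1 − (1 − 0.166667)^6
= 1 − 0.334898 = 0.665102

0.6651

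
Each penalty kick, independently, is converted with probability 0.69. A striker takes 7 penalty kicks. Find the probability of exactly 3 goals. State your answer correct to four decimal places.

0.1062

X ~ Binomial(n=7, p=0.69).
P(X=3) = C(7,3) · p^3 · (1−p)^4
= 35 · 0.32851 · 0.0092352 = 0.106185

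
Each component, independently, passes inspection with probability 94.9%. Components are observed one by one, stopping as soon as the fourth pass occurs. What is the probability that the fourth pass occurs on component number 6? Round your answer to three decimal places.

0.021

Y = trial on which the fourth success occurs; negative binomial, r=4, p=0.949.
P(Y=6) = C(5,3) · p^4 · (1−p)^2
= 10 · 0.81108 · 0.002601 = 0.02110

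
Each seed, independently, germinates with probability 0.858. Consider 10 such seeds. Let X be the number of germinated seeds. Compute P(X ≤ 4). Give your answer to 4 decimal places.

0.0010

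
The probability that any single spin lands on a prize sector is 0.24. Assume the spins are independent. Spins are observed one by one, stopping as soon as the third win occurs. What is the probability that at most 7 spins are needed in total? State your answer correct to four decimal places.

0.2231

Finishing within 7 spins ⇔ at least 3 successes in the first 7. With X ~ Binomial(7, 0.24), P(Y ≤ 7) = 1 − P(X ≤ 2).
  k=0: C(7,0)·0.24^0·0.76^7 = 0.146452
  k=1: C(7,1)·0.24^1·0.76^6 = 0.323736
  k=2: C(7,2)·0.24^2·0.76^5 = 0.306697
1 − 0.776885 = 0.223115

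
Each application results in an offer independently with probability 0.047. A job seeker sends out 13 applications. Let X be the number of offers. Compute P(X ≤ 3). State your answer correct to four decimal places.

0.9975

X ~ Binomial(13, 0.047); P(X ≤ 3) = Σ C(13,k) p^k (1−p)^(13−k) over k:
  k=0: C(13,0)·0.047^0·0.953^13 = 0.534820
  k=1: C(13,1)·0.047^1·0.953^12 = 0.342891
  k=2: C(13,2)·0.047^2·0.953^11 = 0.101464
  k=3: C(13,3)·0.047^3·0.953^10 = 0.018348
Total = 0.997523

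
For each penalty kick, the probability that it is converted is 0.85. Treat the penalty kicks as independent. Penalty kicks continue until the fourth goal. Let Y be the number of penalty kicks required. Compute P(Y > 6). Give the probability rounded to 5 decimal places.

Needing more than 6 penalty kicks ⇔ fewer than 4 successes in the first 6. With X ~ Binomial(6, 0.85), P(Y > 6) = P(X ≤ 3).
  k=0: C(6,0)·0.85^0·0.15^6 = 0.0000114
  k=1: C(6,1)·0.85^1·0.15^5 = 0.0003873
  k=2: C(6,2)·0.85^2·0.15^4 = 0.0054865
  k=3: C(6,3)·0.85^3·0.15^3 = 0.0414534
P(X ≤ 3) = 0.0473386

0.04734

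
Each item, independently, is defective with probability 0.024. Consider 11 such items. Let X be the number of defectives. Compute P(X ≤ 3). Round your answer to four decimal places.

0.9999

X ~ Binomial(11, 0.024); P(X ≤ 3) = Σ C(11,k) p^k (1−p)^(11−k) over k:
  k=0: C(11,0)·0.024^0·0.976^11 = 0.765505
  k=1: C(11,1)·0.024^1·0.976^10 = 0.207063
  k=2: C(11,2)·0.024^2·0.976^9 = 0.025459
  k=3: C(11,3)·0.024^3·0.976^8 = 0.001878
Total = 0.999904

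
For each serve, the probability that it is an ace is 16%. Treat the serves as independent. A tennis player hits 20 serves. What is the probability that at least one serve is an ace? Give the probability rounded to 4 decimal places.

P(at least one) = 1 − P(none) = 1 − (1 − 0.16)^20
= 1 − 0.030590 = 0.969410

0.9694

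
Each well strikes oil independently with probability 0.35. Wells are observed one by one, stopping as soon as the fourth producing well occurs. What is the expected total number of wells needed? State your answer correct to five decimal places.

Y = total wells until the fourth success; negative binomial with r=4, p=0.35.
E[Y] = r / p = 4 / 0.35 = 11.4285714

11.42857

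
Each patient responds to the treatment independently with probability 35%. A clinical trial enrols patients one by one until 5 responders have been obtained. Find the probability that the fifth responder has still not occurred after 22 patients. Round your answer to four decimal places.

0.0716

Needing more than 22 patients ⇔ fewer than 5 successes in the first 22. With X ~ Binomial(22, 0.35), P(Y > 22) = P(X ≤ 4).
  k=0: C(22,0)·0.35^0·0.65^22 = 0.000077
  k=1: C(22,1)·0.35^1·0.65^21 = 0.000907
  k=2: C(22,2)·0.35^2·0.65^20 = 0.005129
  k=3: C(22,3)·0.35^3·0.65^19 = 0.018411
  k=4: C(22,4)·0.35^4·0.65^18 = 0.047090
P(X ≤ 4) = 0.071613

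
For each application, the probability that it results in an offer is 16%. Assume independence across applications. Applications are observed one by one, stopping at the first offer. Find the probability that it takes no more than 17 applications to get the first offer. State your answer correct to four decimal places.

Y = number of applications to the first success; geometric, p = 0.16.
P(Y ≤ 17) = 1 − (1−p)^17 = 1 − 0.051612 = 0.948388

0.9484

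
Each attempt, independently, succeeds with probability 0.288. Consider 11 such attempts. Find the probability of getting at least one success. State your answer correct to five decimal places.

P(at least one) = 1 − P(none) = 1 − (1 − 0.288)^11
= 1 − 0.0238386 = 0.9761614

0.97616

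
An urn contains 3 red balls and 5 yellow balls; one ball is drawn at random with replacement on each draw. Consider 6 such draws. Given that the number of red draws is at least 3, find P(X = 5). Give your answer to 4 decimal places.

X ~ Binomial(6, 0.375). Want P(X=5 | X≥3) = P(X=5) / P(X≥3).
P(X=5) = C(6,5)·0.375^5·0.625^1 = 0.027809
P(X≥3) = 1 − 0.059605 − 0.214577 − 0.321865 = 0.403954
Ratio = 0.027809 / 0.403954 = 0.068842

0.0688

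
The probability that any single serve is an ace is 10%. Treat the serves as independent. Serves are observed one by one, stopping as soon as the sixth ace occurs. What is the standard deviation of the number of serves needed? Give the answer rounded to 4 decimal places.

23.2379

Y = total serves until the sixth success; negative binomial with r=6, p=0.10.
SD(Y) = √[r(1−p)/p²] = √(540.000000) = 23.237900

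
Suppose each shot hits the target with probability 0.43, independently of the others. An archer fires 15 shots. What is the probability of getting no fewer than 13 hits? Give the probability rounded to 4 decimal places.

X ~ Binomial(15, 0.43); P(X ≥ 13) = Σ C(15,k) p^k (1−p)^(15−k) over k:
  k=13: C(15,13)·0.43^13·0.57^2 = 0.000586
  k=14: C(15,14)·0.43^14·0.57^1 = 0.000063
  k=15: C(15,15)·0.43^15·0.57^0 = 0.000003
Total = 0.000653

0.0007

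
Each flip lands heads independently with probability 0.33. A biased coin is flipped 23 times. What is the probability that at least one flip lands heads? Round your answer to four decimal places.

0.9999

P(at least one) = 1 − P(none) = 1 − (1 − 0.33)^23
= 1 − 0.000100 = 0.999900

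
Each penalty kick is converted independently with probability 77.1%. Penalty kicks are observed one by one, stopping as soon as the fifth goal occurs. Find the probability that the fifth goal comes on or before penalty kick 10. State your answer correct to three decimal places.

0.987

Finishing within 10 penalty kicks ⇔ at least 5 successes in the first 10. With X ~ Binomial(10, 0.771), P(Y ≤ 10) = 1 − P(X ≤ 4).
  k=0: C(10,0)·0.771^0·0.229^10 = 0.00000
  k=1: C(10,1)·0.771^1·0.229^9 = 0.00001
  k=2: C(10,2)·0.771^2·0.229^8 = 0.00020
  k=3: C(10,3)·0.771^3·0.229^7 = 0.00182
  k=4: C(10,4)·0.771^4·0.229^6 = 0.01070
1 − 0.01273 = 0.98727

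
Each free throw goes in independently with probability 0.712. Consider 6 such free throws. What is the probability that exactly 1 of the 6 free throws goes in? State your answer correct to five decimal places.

X ~ Binomial(n=6, p=0.712).
P(X=1) = C(6,1) · p^1 · (1−p)^5
= 6 · 0.712 · 0.0019814 = 0.0084644

0.00846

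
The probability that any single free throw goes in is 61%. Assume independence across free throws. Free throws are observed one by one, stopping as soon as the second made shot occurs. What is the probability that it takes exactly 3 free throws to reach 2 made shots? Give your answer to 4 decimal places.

Y = trial on which the second success occurs; negative binomial, r=2, p=0.61.
P(Y=3) = C(2,1) · p^2 · (1−p)^1
= 2 · 0.3721 · 0.39 = 0.290238

0.2902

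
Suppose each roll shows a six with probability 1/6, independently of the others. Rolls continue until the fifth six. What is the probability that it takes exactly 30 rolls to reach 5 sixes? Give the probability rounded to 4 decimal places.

0.0320

Y = trial on which the fifth success occurs; negative binomial, r=5, p=0.166667.
P(Y=30) = C(29,4) · p^5 · (1−p)^25
= 23751 · 0.0001286 · 0.010483 = 0.032018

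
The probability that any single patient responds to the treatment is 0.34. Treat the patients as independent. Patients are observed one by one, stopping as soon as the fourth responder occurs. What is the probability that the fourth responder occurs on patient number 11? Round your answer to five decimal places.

0.08748

Y = trial on which the fourth success occurs; negative binomial, r=4, p=0.34.
P(Y=11) = C(10,3) · p^4 · (1−p)^7
= 120 · 0.013363 · 0.054552 = 0.0874791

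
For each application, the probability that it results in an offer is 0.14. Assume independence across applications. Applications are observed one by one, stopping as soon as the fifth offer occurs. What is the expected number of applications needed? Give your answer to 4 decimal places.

Y = total applications until the fifth success; negative binomial with r=5, p=0.14.
E[Y] = r / p = 5 / 0.14 = 35.714286

35.7143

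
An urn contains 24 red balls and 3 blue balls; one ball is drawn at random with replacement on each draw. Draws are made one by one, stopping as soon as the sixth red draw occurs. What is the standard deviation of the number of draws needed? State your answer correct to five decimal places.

Y = total draws until the sixth success; negative binomial with r=6, p=0.888889.
SD(Y) = √[r(1−p)/p²] = √(0.8437500) = 0.9185587

0.91856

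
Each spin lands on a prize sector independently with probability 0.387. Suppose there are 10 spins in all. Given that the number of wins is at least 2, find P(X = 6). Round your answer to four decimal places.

X ~ Binomial(10, 0.387). Want P(X=6 | X≥2) = P(X=6) / P(X≥2).
P(X=6) = C(10,6)·0.387^6·0.613^4 = 0.099616
P(X≥2) = 1 − 0.007492 − 0.047299 = 0.945209
Ratio = 0.099616 / 0.945209 = 0.105390

0.1054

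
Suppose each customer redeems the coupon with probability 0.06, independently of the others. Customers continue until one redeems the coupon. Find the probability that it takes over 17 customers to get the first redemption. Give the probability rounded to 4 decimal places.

0.3493

Y = number of customers to the first success; geometric, p = 0.06.
P(Y > 17) = P(first 17 all fail) = (1−p)^17 = 0.349280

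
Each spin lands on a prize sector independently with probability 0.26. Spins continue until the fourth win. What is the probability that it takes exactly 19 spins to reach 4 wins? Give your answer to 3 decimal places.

Y = trial on which the fourth success occurs; negative binomial, r=4, p=0.26.
P(Y=19) = C(18,3) · p^4 · (1−p)^15
= 816 · 0.0045698 · 0.010926 = 0.04074

0.041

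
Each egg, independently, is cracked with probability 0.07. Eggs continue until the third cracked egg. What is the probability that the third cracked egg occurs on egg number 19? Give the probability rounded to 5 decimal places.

0.01643

Y = trial on which the third success occurs; negative binomial, r=3, p=0.07.
P(Y=19) = C(18,2) · p^3 · (1−p)^16
= 153 · 0.000343 · 0.31313 = 0.0164328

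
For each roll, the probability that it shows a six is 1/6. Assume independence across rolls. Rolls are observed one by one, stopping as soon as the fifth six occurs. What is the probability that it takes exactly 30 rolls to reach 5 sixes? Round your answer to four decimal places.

0.0320

Y = trial on which the fifth success occurs; negative binomial, r=5, p=0.166667.
P(Y=30) = C(29,4) · p^5 · (1−p)^25
= 23751 · 0.0001286 · 0.010483 = 0.032018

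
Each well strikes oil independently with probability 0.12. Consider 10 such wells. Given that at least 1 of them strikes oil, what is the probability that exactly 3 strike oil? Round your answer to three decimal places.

0.117

X ~ Binomial(10, 0.12). Want P(X=3 | X≥1) = P(X=3) / P(X≥1).
P(X=3) = C(10,3)·0.12^3·0.88^7 = 0.08474
P(X≥1) = 1 − 0.27850 = 0.72150
Ratio = 0.08474 / 0.72150 = 0.11745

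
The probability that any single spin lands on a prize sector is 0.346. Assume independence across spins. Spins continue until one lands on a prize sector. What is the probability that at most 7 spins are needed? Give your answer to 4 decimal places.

0.9488

Y = number of spins to the first success; geometric, p = 0.346.
P(Y ≤ 7) = 1 − (1−p)^7 = 1 − 0.051173 = 0.948827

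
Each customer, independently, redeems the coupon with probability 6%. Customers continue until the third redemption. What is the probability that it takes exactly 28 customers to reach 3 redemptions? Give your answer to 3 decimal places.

Y = trial on which the third success occurs; negative binomial, r=3, p=0.06.
P(Y=28) = C(27,2) · p^3 · (1−p)^25
= 351 · 0.000216 · 0.21291 = 0.01614

0.016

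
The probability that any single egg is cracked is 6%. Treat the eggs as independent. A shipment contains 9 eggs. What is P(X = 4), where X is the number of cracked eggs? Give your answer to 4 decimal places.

0.0012

X ~ Binomial(n=9, p=0.06).
P(X=4) = C(9,4) · p^4 · (1−p)^5
= 126 · 1.296e-05 · 0.7339 = 0.001198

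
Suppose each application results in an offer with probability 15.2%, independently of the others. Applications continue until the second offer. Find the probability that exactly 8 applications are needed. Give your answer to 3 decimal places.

Y = trial on which the second success occurs; negative binomial, r=2, p=0.152.
P(Y=8) = C(7,1) · p^2 · (1−p)^6
= 7 · 0.023104 · 0.37186 = 0.06014

0.060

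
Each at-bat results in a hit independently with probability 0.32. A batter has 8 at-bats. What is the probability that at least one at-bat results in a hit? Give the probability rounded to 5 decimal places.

0.95428

P(at least one) = 1 − P(none) = 1 − (1 − 0.32)^8
= 1 − 0.0457163 = 0.9542837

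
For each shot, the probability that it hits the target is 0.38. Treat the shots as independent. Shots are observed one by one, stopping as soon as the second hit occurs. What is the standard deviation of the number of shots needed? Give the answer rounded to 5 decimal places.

2.93040

Y = total shots until the second success; negative binomial with r=2, p=0.38.
SD(Y) = √[r(1−p)/p²] = √(8.5872576) = 2.9304023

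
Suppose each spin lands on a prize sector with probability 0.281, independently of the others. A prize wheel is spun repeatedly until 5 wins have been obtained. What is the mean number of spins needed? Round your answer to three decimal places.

Y = total spins until the fifth success; negative binomial with r=5, p=0.281.
E[Y] = r / p = 5 / 0.281 = 17.79359

17.794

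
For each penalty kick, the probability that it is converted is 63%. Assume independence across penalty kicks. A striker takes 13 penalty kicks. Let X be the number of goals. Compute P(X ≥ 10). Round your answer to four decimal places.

0.2302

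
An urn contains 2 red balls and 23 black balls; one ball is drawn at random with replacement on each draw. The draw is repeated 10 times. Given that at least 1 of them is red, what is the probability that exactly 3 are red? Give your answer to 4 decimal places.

0.0606

X ~ Binomial(10, 0.08). Want P(X=3 | X≥1) = P(X=3) / P(X≥1).
P(X=3) = C(10,3)·0.08^3·0.92^7 = 0.034274
P(X≥1) = 1 − 0.434388 = 0.565612
Ratio = 0.034274 / 0.565612 = 0.060597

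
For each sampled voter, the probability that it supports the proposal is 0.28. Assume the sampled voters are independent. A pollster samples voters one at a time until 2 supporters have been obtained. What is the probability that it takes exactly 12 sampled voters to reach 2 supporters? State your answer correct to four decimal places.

0.0323

Y = trial on which the second success occurs; negative binomial, r=2, p=0.28.
P(Y=12) = C(11,1) · p^2 · (1−p)^10
= 11 · 0.0784 · 0.037439 = 0.032287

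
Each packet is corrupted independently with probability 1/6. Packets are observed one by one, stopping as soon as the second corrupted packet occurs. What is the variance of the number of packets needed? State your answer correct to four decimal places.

Y = total packets until the second success; negative binomial with r=2, p=0.166667.
Var(Y) = r(1−p)/p² = 2·0.833333 / 0.166667² = 60.000000

60.0000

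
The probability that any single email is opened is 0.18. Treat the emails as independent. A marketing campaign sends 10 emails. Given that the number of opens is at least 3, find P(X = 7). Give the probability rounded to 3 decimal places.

X ~ Binomial(10, 0.18). Want P(X=7 | X≥3) = P(X=7) / P(X≥3).
P(X=7) = C(10,7)·0.18^7·0.82^3 = 0.00041
P(X≥3) = 1 − 0.13745 − 0.30172 − 0.29804 = 0.26280
Ratio = 0.00041 / 0.26280 = 0.00154

0.002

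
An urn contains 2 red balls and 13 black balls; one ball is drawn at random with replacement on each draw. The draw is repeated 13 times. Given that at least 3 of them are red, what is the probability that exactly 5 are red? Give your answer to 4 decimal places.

0.0702

X ~ Binomial(13, 0.133333). Want P(X=5 | X≥3) = P(X=5) / P(X≥3).
P(X=5) = C(13,5)·0.133333^5·0.866667^8 = 0.017262
P(X≥3) = 1 − 0.155624 − 0.311248 − 0.287306 = 0.245821
Ratio = 0.017262 / 0.245821 = 0.070221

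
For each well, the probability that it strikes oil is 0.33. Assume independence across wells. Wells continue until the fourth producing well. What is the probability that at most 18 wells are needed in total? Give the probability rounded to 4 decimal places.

0.8931

Finishing within 18 wells ⇔ at least 4 successes in the first 18. With X ~ Binomial(18, 0.33), P(Y ≤ 18) = 1 − P(X ≤ 3).
  k=0: C(18,0)·0.33^0·0.67^18 = 0.000740
  k=1: C(18,1)·0.33^1·0.67^17 = 0.006562
  k=2: C(18,2)·0.33^2·0.67^16 = 0.027474
  k=3: C(18,3)·0.33^3·0.67^15 = 0.072170
1 − 0.106946 = 0.893054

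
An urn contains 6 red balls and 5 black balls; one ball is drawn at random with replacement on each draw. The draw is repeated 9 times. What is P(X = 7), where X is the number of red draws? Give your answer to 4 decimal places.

0.1068

X ~ Binomial(n=9, p=0.545455).
P(X=7) = C(9,7) · p^7 · (1−p)^2
= 36 · 0.014365 · 0.20661 = 0.106848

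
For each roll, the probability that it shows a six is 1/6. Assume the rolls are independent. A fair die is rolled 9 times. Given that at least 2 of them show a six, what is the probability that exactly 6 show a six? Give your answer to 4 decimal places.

X ~ Binomial(9, 0.166667). Want P(X=6 | X≥2) = P(X=6) / P(X≥2).
P(X=6) = C(9,6)·0.166667^6·0.833333^3 = 0.001042
P(X≥2) = 1 − 0.193807 − 0.348852 = 0.457341
Ratio = 0.001042 / 0.457341 = 0.002278

0.0023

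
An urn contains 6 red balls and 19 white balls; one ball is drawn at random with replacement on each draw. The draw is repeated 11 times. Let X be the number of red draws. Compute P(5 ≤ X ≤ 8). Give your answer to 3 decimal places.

0.099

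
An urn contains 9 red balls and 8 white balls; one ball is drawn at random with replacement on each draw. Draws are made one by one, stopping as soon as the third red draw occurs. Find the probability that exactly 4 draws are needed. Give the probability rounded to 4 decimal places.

0.2095

Y = trial on which the third success occurs; negative binomial, r=3, p=0.529412.
P(Y=4) = C(3,2) · p^3 · (1−p)^1
= 3 · 0.14838 · 0.47059 = 0.209480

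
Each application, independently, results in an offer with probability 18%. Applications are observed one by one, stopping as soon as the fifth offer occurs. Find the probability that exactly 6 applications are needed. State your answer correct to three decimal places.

0.001

Y = trial on which the fifth success occurs; negative binomial, r=5, p=0.18.
P(Y=6) = C(5,4) · p^5 · (1−p)^1
= 5 · 0.00018896 · 0.82 = 0.00077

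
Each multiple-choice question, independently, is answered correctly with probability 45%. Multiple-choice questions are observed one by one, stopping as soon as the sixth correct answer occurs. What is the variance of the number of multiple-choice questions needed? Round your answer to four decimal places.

Y = total multiple-choice questions until the sixth success; negative binomial with r=6, p=0.45.
Var(Y) = r(1−p)/p² = 6·0.55 / 0.45² = 16.296296

16.2963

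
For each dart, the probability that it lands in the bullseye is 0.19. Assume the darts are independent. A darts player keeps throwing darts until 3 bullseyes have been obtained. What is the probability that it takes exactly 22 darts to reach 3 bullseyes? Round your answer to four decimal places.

0.0263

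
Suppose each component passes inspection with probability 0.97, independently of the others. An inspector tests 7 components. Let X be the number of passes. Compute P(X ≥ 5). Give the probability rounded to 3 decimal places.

0.999

X ~ Binomial(7, 0.97); P(X ≥ 5) = Σ C(7,k) p^k (1−p)^(7−k) over k:
  k=5: C(7,5)·0.97^5·0.03^2 = 0.01623
  k=6: C(7,6)·0.97^6·0.03^1 = 0.17492
  k=7: C(7,7)·0.97^7·0.03^0 = 0.80798
Total = 0.99914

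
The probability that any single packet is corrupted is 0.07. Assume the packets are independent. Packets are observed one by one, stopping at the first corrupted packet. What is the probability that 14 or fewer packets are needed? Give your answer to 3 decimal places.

0.638

Y = number of packets to the first success; geometric, p = 0.07.
P(Y ≤ 14) = 1 − (1−p)^14 = 1 − 0.36204 = 0.63796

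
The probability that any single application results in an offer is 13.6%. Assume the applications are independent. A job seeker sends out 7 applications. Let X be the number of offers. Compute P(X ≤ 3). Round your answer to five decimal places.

0.99151

X ~ Binomial(7, 0.136); P(X ≤ 3) = Σ C(7,k) p^k (1−p)^(7−k) over k:
  k=0: C(7,0)·0.136^0·0.864^7 = 0.3594150
  k=1: C(7,1)·0.136^1·0.864^6 = 0.3960221
  k=2: C(7,2)·0.136^2·0.864^5 = 0.1870104
  k=3: C(7,3)·0.136^3·0.864^4 = 0.0490614
Total = 0.9915089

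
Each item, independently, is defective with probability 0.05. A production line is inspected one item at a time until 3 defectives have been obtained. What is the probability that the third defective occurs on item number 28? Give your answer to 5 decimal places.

0.01217

Y = trial on which the third success occurs; negative binomial, r=3, p=0.05.
P(Y=28) = C(27,2) · p^3 · (1−p)^25
= 351 · 0.000125 · 0.27739 = 0.0121705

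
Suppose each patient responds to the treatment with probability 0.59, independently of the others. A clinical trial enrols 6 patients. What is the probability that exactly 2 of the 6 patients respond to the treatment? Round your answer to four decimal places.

X ~ Binomial(n=6, p=0.59).
P(X=2) = C(6,2) · p^2 · (1−p)^4
= 15 · 0.3481 · 0.028258 = 0.147547

0.1475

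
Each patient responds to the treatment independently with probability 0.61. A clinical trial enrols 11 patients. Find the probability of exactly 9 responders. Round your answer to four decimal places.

0.0978

X ~ Binomial(n=11, p=0.61).
P(X=9) = C(11,9) · p^9 · (1−p)^2
= 55 · 0.011694 · 0.1521 = 0.097827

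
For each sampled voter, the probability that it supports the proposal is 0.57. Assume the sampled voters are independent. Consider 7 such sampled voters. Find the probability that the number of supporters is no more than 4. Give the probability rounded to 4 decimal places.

X ~ Binomial(7, 0.57); P(X ≤ 4) = Σ C(7,k) p^k (1−p)^(7−k) over k:
  k=0: C(7,0)·0.57^0·0.43^7 = 0.002718
  k=1: C(7,1)·0.57^1·0.43^6 = 0.025222
  k=2: C(7,2)·0.57^2·0.43^5 = 0.100302
  k=3: C(7,3)·0.57^3·0.43^4 = 0.221598
  k=4: C(7,4)·0.57^4·0.43^3 = 0.293747
Total = 0.643588

0.6436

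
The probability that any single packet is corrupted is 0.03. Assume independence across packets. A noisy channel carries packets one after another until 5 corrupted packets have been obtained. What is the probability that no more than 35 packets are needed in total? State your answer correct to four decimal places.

Finishing within 35 packets ⇔ at least 5 successes in the first 35. With X ~ Binomial(35, 0.03), P(Y ≤ 35) = 1 − P(X ≤ 4).
  k=0: C(35,0)·0.03^0·0.97^35 = 0.344358
  k=1: C(35,1)·0.03^1·0.97^34 = 0.372759
  k=2: C(35,2)·0.03^2·0.97^33 = 0.195987
  k=3: C(35,3)·0.03^3·0.97^32 = 0.066676
  k=4: C(35,4)·0.03^4·0.97^31 = 0.016497
1 − 0.996277 = 0.003723

0.0037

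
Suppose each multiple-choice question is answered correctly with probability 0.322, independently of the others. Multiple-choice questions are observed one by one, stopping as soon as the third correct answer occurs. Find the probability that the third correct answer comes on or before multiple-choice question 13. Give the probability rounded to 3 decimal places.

Finishing within 13 multiple-choice questions ⇔ at least 3 successes in the first 13. With X ~ Binomial(13, 0.322), P(Y ≤ 13) = 1 − P(X ≤ 2).
  k=0: C(13,0)·0.322^0·0.678^13 = 0.00640
  k=1: C(13,1)·0.322^1·0.678^12 = 0.03950
  k=2: C(13,2)·0.322^2·0.678^11 = 0.11255
1 − 0.15844 = 0.84156

0.842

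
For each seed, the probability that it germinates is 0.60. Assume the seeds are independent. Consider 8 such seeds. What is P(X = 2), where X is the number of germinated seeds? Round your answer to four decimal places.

X ~ Binomial(n=8, p=0.60).
P(X=2) = C(8,2) · p^2 · (1−p)^6
= 28 · 0.36 · 0.004096 = 0.041288

0.0413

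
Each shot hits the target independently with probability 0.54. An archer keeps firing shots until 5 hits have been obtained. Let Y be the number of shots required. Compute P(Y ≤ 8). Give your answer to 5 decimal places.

0.45369

Finishing within 8 shots ⇔ at least 5 successes in the first 8. With X ~ Binomial(8, 0.54), P(Y ≤ 8) = 1 − P(X ≤ 4).
  k=0: C(8,0)·0.54^0·0.46^8 = 0.0020048
  k=1: C(8,1)·0.54^1·0.46^7 = 0.0188273
  k=2: C(8,2)·0.54^2·0.46^6 = 0.0773557
  k=3: C(8,3)·0.54^3·0.46^5 = 0.1816178
  k=4: C(8,4)·0.54^4·0.46^4 = 0.2665044
1 − 0.5463101 = 0.4536899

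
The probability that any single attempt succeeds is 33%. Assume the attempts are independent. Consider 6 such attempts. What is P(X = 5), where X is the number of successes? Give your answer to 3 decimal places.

X ~ Binomial(n=6, p=0.33).
P(X=5) = C(6,5) · p^5 · (1−p)^1
= 6 · 0.0039135 · 0.67 = 0.01573

0.016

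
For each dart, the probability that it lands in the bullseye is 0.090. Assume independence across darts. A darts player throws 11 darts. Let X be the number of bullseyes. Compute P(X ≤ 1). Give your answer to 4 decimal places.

X ~ Binomial(11, 0.09); P(X ≤ 1) = Σ C(11,k) p^k (1−p)^(11−k) over k:
  k=0: C(11,0)·0.09^0·0.91^11 = 0.354369
  k=1: C(11,1)·0.09^1·0.91^10 = 0.385522
Total = 0.739891

0.7399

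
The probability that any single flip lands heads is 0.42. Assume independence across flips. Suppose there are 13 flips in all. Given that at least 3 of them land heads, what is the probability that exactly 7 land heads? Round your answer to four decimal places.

0.1574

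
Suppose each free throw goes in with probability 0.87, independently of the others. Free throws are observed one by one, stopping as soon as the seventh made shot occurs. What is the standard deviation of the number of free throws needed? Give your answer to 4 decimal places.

1.0965

Y = total free throws until the seventh success; negative binomial with r=7, p=0.87.
SD(Y) = √[r(1−p)/p²] = √(1.202272) = 1.096482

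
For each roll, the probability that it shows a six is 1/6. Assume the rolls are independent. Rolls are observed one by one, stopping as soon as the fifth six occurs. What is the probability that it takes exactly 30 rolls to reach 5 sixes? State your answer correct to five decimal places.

Y = trial on which the fifth success occurs; negative binomial, r=5, p=0.166667.
P(Y=30) = C(29,4) · p^5 · (1−p)^25
= 23751 · 0.0001286 · 0.010483 = 0.0320180

0.03202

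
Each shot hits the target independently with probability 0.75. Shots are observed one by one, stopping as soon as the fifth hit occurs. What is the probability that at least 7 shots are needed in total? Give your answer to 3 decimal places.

Needing more than 6 shots ⇔ fewer than 5 successes in the first 6. With X ~ Binomial(6, 0.75), P(Y > 6) = P(X ≤ 4).
  k=0: C(6,0)·0.75^0·0.25^6 = 0.00024
  k=1: C(6,1)·0.75^1·0.25^5 = 0.00439
  k=2: C(6,2)·0.75^2·0.25^4 = 0.03296
  k=3: C(6,3)·0.75^3·0.25^3 = 0.13184
  k=4: C(6,4)·0.75^4·0.25^2 = 0.29663
P(X ≤ 4) = 0.46606

0.466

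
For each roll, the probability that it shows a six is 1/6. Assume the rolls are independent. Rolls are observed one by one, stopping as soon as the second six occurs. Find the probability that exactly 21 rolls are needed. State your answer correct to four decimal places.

0.0174

Y = trial on which the second success occurs; negative binomial, r=2, p=0.166667.
P(Y=21) = C(20,1) · p^2 · (1−p)^19
= 20 · 0.027778 · 0.031301 = 0.017389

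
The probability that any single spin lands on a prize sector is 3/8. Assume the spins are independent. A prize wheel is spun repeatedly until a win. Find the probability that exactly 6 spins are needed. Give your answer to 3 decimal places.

Geometric (trials to first success), p = 0.375.
P(Y = 6) = (1−p)^5 · p = 0.095367 · 0.375 = 0.03576

0.036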